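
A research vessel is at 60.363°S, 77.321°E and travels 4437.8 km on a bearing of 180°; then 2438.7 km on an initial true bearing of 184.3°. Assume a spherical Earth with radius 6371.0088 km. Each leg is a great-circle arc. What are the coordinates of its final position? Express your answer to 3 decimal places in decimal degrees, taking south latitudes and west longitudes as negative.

latitude -78.288°, longitude 85.251°

Apply the spherical direct solution leg by leg, carrying full precision between legs.
Leg 1: from (-60.363°, 77.321°), δ = 4437.8/6371.0088 = 0.696562 rad, θ = 180° → φ = -79.727°, λ = -102.679°.
Leg 2: from (-79.727°, -102.679°), δ = 2438.7/6371.0088 = 0.382781 rad, θ = 184.3° → φ = -78.288°, λ = 85.251°.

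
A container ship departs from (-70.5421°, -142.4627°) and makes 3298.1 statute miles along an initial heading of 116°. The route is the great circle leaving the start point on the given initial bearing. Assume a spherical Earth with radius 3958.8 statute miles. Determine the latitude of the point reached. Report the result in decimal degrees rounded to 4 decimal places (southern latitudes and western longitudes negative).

Angular distance δ = d/R = 3298.1 / 3958.8 = 0.833106 rad.
Converting: φ₁ = -1.231192 rad, θ = 2.024582 rad.
sin φ₂ = sin φ₁ cos δ + cos φ₁ sin δ cos θ = (-0.942887)(0.672580) + (0.333114)(0.740024)(-0.438371) = -0.742231
φ₂ = asin(-0.742231) = -0.836393 rad = -47.9218°.
For the longitude increment, Δλ = atan2( sin θ sin δ cos φ₁, cos δ − sin φ₁ sin φ₂ ) = atan2(0.221564, -0.027259) = 97.0139°.
λ₂ = -142.4627° + 97.0139° = -45.4488°.

latitude -47.9218°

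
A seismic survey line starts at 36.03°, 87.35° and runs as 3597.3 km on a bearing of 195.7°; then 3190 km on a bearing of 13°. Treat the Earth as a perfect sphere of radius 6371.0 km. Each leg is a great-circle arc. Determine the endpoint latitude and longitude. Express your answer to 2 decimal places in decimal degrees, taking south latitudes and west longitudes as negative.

latitude 32.46°, longitude 86.35°

Apply the spherical direct solution leg by leg, carrying full precision between legs.
Leg 1: from (36.03°, 87.35°), δ = 3597.3/6371 = 0.564637 rad, θ = 195.7° → φ = 4.61°, λ = 79.00°.
Leg 2: from (4.61°, 79.00°), δ = 3190/6371 = 0.500706 rad, θ = 13° → φ = 32.46°, λ = 86.35°.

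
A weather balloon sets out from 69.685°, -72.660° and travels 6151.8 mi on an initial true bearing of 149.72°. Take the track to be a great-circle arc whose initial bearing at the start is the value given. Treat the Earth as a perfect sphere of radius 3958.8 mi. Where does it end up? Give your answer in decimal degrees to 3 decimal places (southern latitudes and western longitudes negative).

δ = 6151.8/3958.8 = 1.553956 rad (89.0351°).
Converting: φ₁ = 1.216233 rad, θ = 2.613107 rad.
Applying the spherical law of cosines for sides, sin φ₂ = sin φ₁ cos δ + cos φ₁ sin δ cos θ = -0.283981, so φ₂ = -16.498°.
Then Δλ = atan2(0.175033, 0.283157) = 0.553658 rad, from sin θ sin δ cos φ₁ over cos δ − sin φ₁ sin φ₂.
λ₂ = λ₁ + Δλ = -40.938°.

latitude -16.498°, longitude -40.938°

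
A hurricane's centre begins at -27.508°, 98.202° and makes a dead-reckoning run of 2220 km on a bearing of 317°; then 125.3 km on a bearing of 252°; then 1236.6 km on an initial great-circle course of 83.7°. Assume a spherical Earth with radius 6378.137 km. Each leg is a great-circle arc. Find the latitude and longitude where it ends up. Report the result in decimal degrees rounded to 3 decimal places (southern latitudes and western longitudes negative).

Apply the spherical direct solution leg by leg, carrying full precision between legs.
Leg 1: from (-27.508°, 98.202°), δ = 2220/6378.137 = 0.348064 rad, θ = 317° → φ = -12.294°, λ = 84.429°.
Leg 2: from (-12.294°, 84.429°), δ = 125.3/6378.137 = 0.019645 rad, θ = 252° → φ = -12.640°, λ = 83.332°.
Leg 3: from (-12.640°, 83.332°), δ = 1236.6/6378.137 = 0.193881 rad, θ = 83.7° → φ = -11.191°, λ = 94.589°.

latitude -11.191°, longitude 94.589°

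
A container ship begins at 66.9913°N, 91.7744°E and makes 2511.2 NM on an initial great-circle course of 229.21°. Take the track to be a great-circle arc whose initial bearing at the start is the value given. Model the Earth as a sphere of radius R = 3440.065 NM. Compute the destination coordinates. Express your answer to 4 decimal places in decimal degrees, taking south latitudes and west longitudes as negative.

Central angle δ = d/R = 0.729986 rad.
Start latitude φ₁ = 1.169219 rad; initial bearing θ = 4.000469 rad.
Applying the spherical law of cosines for sides, sin φ₂ = sin φ₁ cos δ + cos φ₁ sin δ cos θ = 0.515617, so φ₂ = 31.0387°.
For the longitude increment, Δλ = atan2( sin θ sin δ cos φ₁, cos δ − sin φ₁ sin φ₂ ) = atan2(-0.197345, 0.270586) = -36.1042°.
λ₂ = 91.7744° + -36.1042° = 55.6702°.

latitude 31.0387°, longitude 55.6702°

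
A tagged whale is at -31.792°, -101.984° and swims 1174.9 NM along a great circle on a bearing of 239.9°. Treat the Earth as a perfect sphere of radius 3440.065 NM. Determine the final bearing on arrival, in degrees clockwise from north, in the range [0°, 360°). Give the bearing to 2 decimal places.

final bearing 252.97°

The arc subtends δ = 1174.9/3440.065 = 0.341534 rad at the centre.
With φ₁ = -31.792° = -0.554875 rad and θ = 239.9° = 4.187045 rad:
sin φ₂ = sin φ₁ cos δ + cos φ₁ sin δ cos θ = (-0.526837)(0.942242) + (0.849966)(0.334933)(-0.501511) = -0.639179
φ₂ = asin(-0.639179) = -0.693430 rad = -39.731°.
For the longitude increment, Δλ = atan2( sin θ sin δ cos φ₁, cos δ − sin φ₁ sin φ₂ ) = atan2(-0.246293, 0.605499) = -22.135°.
λ₂ = -101.984° + -22.135° = -124.119°.
The forward bearing on arrival equals the back-azimuth from the destination plus 180°.
Back-azimuth from P₂ (-39.73°, -124.12°) to P₁ (-31.79°, -101.98°), with Δλ' = λ₁ − λ₂ = 22.13°: atan2( sin Δλ' cos φ₁ , cos φ₂ sin φ₁ − sin φ₂ cos φ₁ cos Δλ' ) = 72.97°.
Final bearing = (72.97° + 180°) mod 360° = 252.97°.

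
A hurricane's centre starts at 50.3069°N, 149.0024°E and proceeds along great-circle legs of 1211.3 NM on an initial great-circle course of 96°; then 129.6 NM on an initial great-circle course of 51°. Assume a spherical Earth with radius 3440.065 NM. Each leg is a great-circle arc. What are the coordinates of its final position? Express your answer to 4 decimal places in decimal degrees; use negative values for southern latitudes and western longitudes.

latitude 45.6998°, longitude -179.9239°

Apply the spherical direct solution leg by leg, carrying full precision between legs.
Leg 1: from (50.3069°, 149.0024°), δ = 1211.3/3440.065 = 0.352115 rad, θ = 96° → φ = 44.3661°, λ = 177.6741°.
Leg 2: from (44.3661°, 177.6741°), δ = 129.6/3440.065 = 0.037674 rad, θ = 51° → φ = 45.6998°, λ = -179.9239°.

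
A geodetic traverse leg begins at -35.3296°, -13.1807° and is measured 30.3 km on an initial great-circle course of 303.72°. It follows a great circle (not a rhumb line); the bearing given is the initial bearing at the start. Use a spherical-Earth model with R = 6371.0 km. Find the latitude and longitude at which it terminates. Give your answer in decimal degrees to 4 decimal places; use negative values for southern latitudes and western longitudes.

latitude -35.1780°, longitude -13.4580°

δ = 30.3/6371 = 0.004756 rad (0.2725°).
With φ₁ = -35.3296° = -0.616618 rad and θ = 303.72° = 5.300914 rad:
sin φ₂ = sin φ₁ cos δ + cos φ₁ sin δ cos θ = (-0.578279)(0.999989) + (0.815839)(0.004756)(0.555135) = -0.576119
φ₂ = asin(-0.576119) = -0.613972 rad = -35.1780°.
Then Δλ = atan2(-0.003227, 0.666831) = -0.004840 rad, from sin θ sin δ cos φ₁ over cos δ − sin φ₁ sin φ₂.
λ₂ = -13.1807° + -0.2773° = -13.4580°.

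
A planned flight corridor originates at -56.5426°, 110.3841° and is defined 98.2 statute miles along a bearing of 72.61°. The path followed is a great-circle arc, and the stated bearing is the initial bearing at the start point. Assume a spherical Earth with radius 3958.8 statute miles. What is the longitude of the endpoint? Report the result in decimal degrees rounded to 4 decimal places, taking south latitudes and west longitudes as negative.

longitude 112.8159°

δ = 98.2/3958.8 = 0.024805 rad (1.4213°).
Converting: φ₁ = -0.986855 rad, θ = 1.267284 rad.
sin φ₂ = sin φ₁ cos δ + cos φ₁ sin δ cos θ = (-0.834296)(0.999692) + (0.551317)(0.024803)(0.298874) = -0.829952
φ₂ = asin(-0.829952) = -0.979022 rad = -56.0938°.
For the longitude increment, Δλ = atan2( sin θ sin δ cos φ₁, cos δ − sin φ₁ sin φ₂ ) = atan2(0.013049, 0.307266) = 2.4318°.
λ₂ = λ₁ + Δλ = 112.8159°.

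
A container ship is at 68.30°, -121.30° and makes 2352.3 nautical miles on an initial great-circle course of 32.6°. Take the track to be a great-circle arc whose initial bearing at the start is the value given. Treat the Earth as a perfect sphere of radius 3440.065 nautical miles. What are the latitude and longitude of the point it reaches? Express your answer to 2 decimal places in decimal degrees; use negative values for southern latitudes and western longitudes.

latitude 66.50°, longitude 0.11°

δ = 2352.3/3440.065 = 0.683795 rad (39.1786°).
Start latitude φ₁ = 1.192060 rad; initial bearing θ = 0.568977 rad.
Applying the spherical law of cosines for sides, sin φ₂ = sin φ₁ cos δ + cos φ₁ sin δ cos θ = 0.917029, so φ₂ = 66.50°.
For the longitude increment, Δλ = atan2( sin θ sin δ cos φ₁, cos δ − sin φ₁ sin φ₂ ) = atan2(0.125848, -0.076861) = 121.41°.
λ₂ = -121.30° + 121.41° = 0.11°.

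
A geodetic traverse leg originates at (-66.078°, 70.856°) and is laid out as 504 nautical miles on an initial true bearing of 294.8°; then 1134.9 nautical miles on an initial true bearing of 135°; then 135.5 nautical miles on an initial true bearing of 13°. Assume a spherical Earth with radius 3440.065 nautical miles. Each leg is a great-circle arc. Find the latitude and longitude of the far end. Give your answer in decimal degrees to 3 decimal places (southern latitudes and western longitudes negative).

latitude -68.028°, longitude 98.679°

Apply the spherical direct solution leg by leg, carrying full precision between legs.
Leg 1: from (-66.078°, 70.856°), δ = 504/3440.065 = 0.146509 rad, θ = 294.8° → φ = -61.579°, λ = 54.689°.
Leg 2: from (-61.579°, 54.689°), δ = 1134.9/3440.065 = 0.329907 rad, θ = 135° → φ = -70.232°, λ = 97.323°.
Leg 3: from (-70.232°, 97.323°), δ = 135.5/3440.065 = 0.039389 rad, θ = 13° → φ = -68.028°, λ = 98.679°.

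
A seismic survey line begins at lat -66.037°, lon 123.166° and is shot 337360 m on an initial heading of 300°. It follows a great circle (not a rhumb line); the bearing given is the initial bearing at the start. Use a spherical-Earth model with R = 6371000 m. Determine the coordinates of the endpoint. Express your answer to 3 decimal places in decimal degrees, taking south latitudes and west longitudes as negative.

latitude -64.393°, longitude 117.078°

Angular distance δ = d/R = 337360 / 6371000 = 0.052952 rad.
Converting: φ₁ = -1.152563 rad, θ = 5.235988 rad.
Applying the spherical law of cosines for sides, sin φ₂ = sin φ₁ cos δ + cos φ₁ sin δ cos θ = -0.901779, so φ₂ = -64.393°.
Then Δλ = atan2(-0.018616, 0.174546) = -0.106255 rad, from sin θ sin δ cos φ₁ over cos δ − sin φ₁ sin φ₂.
Hence λ₂ = 123.166° + -6.088° = 117.078°.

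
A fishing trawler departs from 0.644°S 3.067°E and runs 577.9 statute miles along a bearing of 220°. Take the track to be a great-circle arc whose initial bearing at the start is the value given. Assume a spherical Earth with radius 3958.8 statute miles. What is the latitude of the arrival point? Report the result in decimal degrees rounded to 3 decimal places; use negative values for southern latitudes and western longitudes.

latitude -7.039°

Central angle δ = d/R = 0.145979 rad.
Converting: φ₁ = -0.011240 rad, θ = 3.839724 rad.
Applying the spherical law of cosines for sides, sin φ₂ = sin φ₁ cos δ + cos φ₁ sin δ cos θ = -0.122542, so φ₂ = -7.039°.
Then Δλ = atan2(-0.093494, 0.987987) = -0.094350 rad, from sin θ sin δ cos φ₁ over cos δ − sin φ₁ sin φ₂.
λ₂ = λ₁ + Δλ = -2.339°.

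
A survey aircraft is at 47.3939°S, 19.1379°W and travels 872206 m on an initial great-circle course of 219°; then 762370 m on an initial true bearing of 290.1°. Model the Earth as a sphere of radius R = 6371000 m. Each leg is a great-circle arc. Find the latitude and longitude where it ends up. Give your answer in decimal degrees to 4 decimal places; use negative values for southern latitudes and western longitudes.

Apply the spherical direct solution leg by leg, carrying full precision between legs.
Leg 1: from (-47.3939°, -19.1379°), δ = 872206/6371000 = 0.136903 rad, θ = 219° → φ = -53.2197°, λ = -27.3851°.
Leg 2: from (-53.2197°, -27.3851°), δ = 762370/6371000 = 0.119663 rad, θ = 290.1° → φ = -50.4119°, λ = -37.5172°.

latitude -50.4119°, longitude -37.5172°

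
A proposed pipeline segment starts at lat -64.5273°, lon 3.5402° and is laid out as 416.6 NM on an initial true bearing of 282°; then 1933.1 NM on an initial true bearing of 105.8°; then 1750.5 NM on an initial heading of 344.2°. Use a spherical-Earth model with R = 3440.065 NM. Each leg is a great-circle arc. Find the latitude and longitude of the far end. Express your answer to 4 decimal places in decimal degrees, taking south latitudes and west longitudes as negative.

Apply the spherical direct solution leg by leg, carrying full precision between legs.
Leg 1: from (-64.5273°, 3.5402°), δ = 416.6/3440.065 = 0.121102 rad, θ = 282° → φ = -62.2978°, λ = -11.1854°.
Leg 2: from (-62.2978°, -11.1854°), δ = 1933.1/3440.065 = 0.561937 rad, θ = 105.8° → φ = -54.7528°, λ = 51.4865°.
Leg 3: from (-54.7528°, 51.4865°), δ = 1750.5/3440.065 = 0.508857 rad, θ = 344.2° → φ = -26.2743°, λ = 42.9793°.

latitude -26.2743°, longitude 42.9793°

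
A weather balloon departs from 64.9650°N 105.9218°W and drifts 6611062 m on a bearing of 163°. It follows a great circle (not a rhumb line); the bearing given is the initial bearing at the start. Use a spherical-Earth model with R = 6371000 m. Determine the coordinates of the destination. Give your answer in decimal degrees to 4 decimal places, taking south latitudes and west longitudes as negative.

The arc subtends δ = 6611062/6371000 = 1.037680 rad at the centre.
Start latitude φ₁ = 1.133853 rad; initial bearing θ = 2.844887 rad.
Destination latitude: φ₂ = arcsin( sin φ₁ cos δ + cos φ₁ sin δ cos θ ) = arcsin(0.111949) = 6.4277°.
Δλ = atan2( sin θ sin δ cos φ₁ , cos δ − sin φ₁ sin φ₂ ) = atan2(0.106554, 0.406788) = 0.256185 rad = 14.6783°.
λ₂ = -105.9218° + 14.6783° = -91.2435°.

latitude 6.4277°, longitude -91.2435°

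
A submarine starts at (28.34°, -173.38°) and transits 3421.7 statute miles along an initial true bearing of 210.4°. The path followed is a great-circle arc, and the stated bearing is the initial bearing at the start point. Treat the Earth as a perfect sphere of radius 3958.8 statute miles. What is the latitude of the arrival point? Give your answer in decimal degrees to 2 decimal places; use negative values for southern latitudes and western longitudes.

latitude -15.62°

δ = 3421.7/3958.8 = 0.864328 rad (49.5223°).
Start latitude φ₁ = 0.494626 rad; initial bearing θ = 3.672173 rad.
Applying the spherical law of cosines for sides, sin φ₂ = sin φ₁ cos δ + cos φ₁ sin δ cos θ = -0.269291, so φ₂ = -15.62°.
Δλ = atan2( sin θ sin δ cos φ₁ , cos δ − sin φ₁ sin φ₂ ) = atan2(-0.338785, 0.776985) = -0.411172 rad = -23.56°.
λ₂ = -173.38° + -23.56° = -196.94°, normalized to (−180°, 180°] → 163.06°.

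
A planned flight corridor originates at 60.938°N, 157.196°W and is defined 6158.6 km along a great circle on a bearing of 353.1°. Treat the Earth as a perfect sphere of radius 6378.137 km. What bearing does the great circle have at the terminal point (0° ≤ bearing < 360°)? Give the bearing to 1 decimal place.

final bearing 187.5°

The arc subtends δ = 6158.6/6378.137 = 0.965580 rad at the centre.
With φ₁ = 60.938° = 1.063569 rad and θ = 353.1° = 6.162758 rad:
Destination latitude: φ₂ = arcsin( sin φ₁ cos δ + cos φ₁ sin δ cos θ ) = arcsin(0.893890) = 63.366°.
For the longitude increment, Δλ = atan2( sin θ sin δ cos φ₁, cos δ − sin φ₁ sin φ₂ ) = atan2(-0.047992, -0.212404) = -167.268°.
λ₂ = -157.196° + -167.268° = -324.464°, normalized to (−180°, 180°] → 35.536°.
The forward bearing on arrival equals the back-azimuth from the destination plus 180°.
Back-azimuth from P₂ (63.4°, 35.5°) to P₁ (60.9°, -157.2°), with Δλ' = λ₁ − λ₂ = -192.7°: atan2( sin Δλ' cos φ₁ , cos φ₂ sin φ₁ − sin φ₂ cos φ₁ cos Δλ' ) = 7.5°.
Final bearing = (7.5° + 180°) mod 360° = 187.5°.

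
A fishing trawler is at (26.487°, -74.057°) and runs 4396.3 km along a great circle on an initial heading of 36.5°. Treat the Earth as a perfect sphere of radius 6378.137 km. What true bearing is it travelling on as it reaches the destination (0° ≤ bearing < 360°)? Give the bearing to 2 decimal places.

The arc subtends δ = 4396.3/6378.137 = 0.689277 rad at the centre.
Converting: φ₁ = 0.462285 rad, θ = 0.637045 rad.
sin φ₂ = sin φ₁ cos δ + cos φ₁ sin δ cos θ = (0.445995)(0.771706) + (0.895036)(0.635979)(0.803857) = 0.801751
φ₂ = asin(0.801751) = 0.930220 rad = 53.298°.
For the longitude increment, Δλ = atan2( sin θ sin δ cos φ₁, cos δ − sin φ₁ sin φ₂ ) = atan2(0.338587, 0.414129) = 39.269°.
λ₂ = -74.057° + 39.269° = -34.788°.
The forward bearing on arrival equals the back-azimuth from the destination plus 180°.
Back-azimuth from P₂ (53.30°, -34.79°) to P₁ (26.49°, -74.06°), with Δλ' = λ₁ − λ₂ = -39.27°: atan2( sin Δλ' cos φ₁ , cos φ₂ sin φ₁ − sin φ₂ cos φ₁ cos Δλ' ) = 242.97°.
Final bearing = (242.97° + 180°) mod 360° = 62.97°.

final bearing 62.97°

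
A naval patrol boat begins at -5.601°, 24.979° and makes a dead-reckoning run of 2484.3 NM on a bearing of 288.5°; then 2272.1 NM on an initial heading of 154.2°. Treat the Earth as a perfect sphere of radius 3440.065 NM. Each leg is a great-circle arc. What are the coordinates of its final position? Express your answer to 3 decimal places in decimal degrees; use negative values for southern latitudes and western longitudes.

Apply the spherical direct solution leg by leg, carrying full precision between legs.
Leg 1: from (-5.601°, 24.979°), δ = 2484.3/3440.065 = 0.722167 rad, θ = 288.5° → φ = 7.788°, λ = -14.270°.
Leg 2: from (7.788°, -14.270°), δ = 2272.1/3440.065 = 0.660482 rad, θ = 154.2° → φ = -26.119°, λ = 3.031°.

latitude -26.119°, longitude 3.031°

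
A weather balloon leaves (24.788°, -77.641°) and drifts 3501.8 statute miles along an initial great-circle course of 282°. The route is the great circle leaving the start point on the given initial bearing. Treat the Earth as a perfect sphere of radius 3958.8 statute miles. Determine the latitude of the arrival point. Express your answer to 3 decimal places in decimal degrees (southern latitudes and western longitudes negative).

latitude 24.311°

δ = 3501.8/3958.8 = 0.884561 rad (50.6816°).
Start latitude φ₁ = 0.432632 rad; initial bearing θ = 4.921828 rad.
sin φ₂ = sin φ₁ cos δ + cos φ₁ sin δ cos θ = (0.419262)(0.633629) + (0.907865)(0.773637)(0.207912) = 0.411685
φ₂ = asin(0.411685) = 0.424302 rad = 24.311°.
For the longitude increment, Δλ = atan2( sin θ sin δ cos φ₁, cos δ − sin φ₁ sin φ₂ ) = atan2(-0.687010, 0.461025) = -56.136°.
Hence λ₂ = -77.641° + -56.136° = -133.777°.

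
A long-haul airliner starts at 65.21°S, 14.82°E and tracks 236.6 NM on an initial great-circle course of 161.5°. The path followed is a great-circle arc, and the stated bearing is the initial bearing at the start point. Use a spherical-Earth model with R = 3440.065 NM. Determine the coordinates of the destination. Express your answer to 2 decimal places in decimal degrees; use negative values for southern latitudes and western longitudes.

latitude -68.91°, longitude 18.29°

Central angle δ = d/R = 0.068778 rad.
With φ₁ = -65.21° = -1.138129 rad and θ = 161.5° = 2.818707 rad:
Applying the spherical law of cosines for sides, sin φ₂ = sin φ₁ cos δ + cos φ₁ sin δ cos θ = -0.933031, so φ₂ = -68.91°.
Δλ = atan2( sin θ sin δ cos φ₁ , cos δ − sin φ₁ sin φ₂ ) = atan2(0.009143, 0.150583) = 0.060644 rad = 3.47°.
Hence λ₂ = 14.82° + 3.47° = 18.29°.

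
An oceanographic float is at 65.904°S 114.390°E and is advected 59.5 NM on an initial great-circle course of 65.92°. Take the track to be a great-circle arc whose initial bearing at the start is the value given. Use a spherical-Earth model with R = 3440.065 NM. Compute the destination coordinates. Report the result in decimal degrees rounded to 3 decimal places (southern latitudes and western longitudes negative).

latitude -65.484°, longitude 116.571°

δ = 59.5/3440.065 = 0.017296 rad (0.9910°).
Converting: φ₁ = -1.150242 rad, θ = 1.150521 rad.
sin φ₂ = sin φ₁ cos δ + cos φ₁ sin δ cos θ = (-0.912863)(0.999850) + (0.408267)(0.017295)(0.408012) = -0.909845
φ₂ = asin(-0.909845) = -1.142911 rad = -65.484°.
For the longitude increment, Δλ = atan2( sin θ sin δ cos φ₁, cos δ − sin φ₁ sin φ₂ ) = atan2(0.006447, 0.169287) = 2.181°.
λ₂ = λ₁ + Δλ = 116.571°.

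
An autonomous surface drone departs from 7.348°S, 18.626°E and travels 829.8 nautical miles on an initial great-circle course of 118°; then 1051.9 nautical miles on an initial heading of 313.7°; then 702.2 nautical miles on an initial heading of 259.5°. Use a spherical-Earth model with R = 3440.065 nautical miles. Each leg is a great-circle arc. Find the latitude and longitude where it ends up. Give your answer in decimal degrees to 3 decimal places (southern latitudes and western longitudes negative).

latitude -3.373°, longitude 7.069°

Apply the spherical direct solution leg by leg, carrying full precision between legs.
Leg 1: from (-7.348°, 18.626°), δ = 829.8/3440.065 = 0.241216 rad, θ = 118° → φ = -13.616°, λ = 31.160°.
Leg 2: from (-13.616°, 31.160°), δ = 1051.9/3440.065 = 0.305779 rad, θ = 313.7° → φ = -1.282°, λ = 18.587°.
Leg 3: from (-1.282°, 18.587°), δ = 702.2/3440.065 = 0.204124 rad, θ = 259.5° → φ = -3.373°, λ = 7.069°.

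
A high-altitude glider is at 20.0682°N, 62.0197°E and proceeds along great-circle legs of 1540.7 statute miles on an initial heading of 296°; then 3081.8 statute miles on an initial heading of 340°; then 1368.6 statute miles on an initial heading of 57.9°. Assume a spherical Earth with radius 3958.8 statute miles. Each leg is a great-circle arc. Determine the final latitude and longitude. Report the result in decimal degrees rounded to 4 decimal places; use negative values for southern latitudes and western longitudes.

latitude 69.2771°, longitude 56.0854°

Apply the spherical direct solution leg by leg, carrying full precision between legs.
Leg 1: from (20.0682°, 62.0197°), δ = 1540.7/3958.8 = 0.389184 rad, θ = 296° → φ = 28.2755°, λ = 39.2370°.
Leg 2: from (28.2755°, 39.2370°), δ = 3081.8/3958.8 = 0.778468 rad, θ = 340° → φ = 66.6916°, λ = 1.8669°.
Leg 3: from (66.6916°, 1.8669°), δ = 1368.6/3958.8 = 0.345711 rad, θ = 57.9° → φ = 69.2771°, λ = 56.0854°.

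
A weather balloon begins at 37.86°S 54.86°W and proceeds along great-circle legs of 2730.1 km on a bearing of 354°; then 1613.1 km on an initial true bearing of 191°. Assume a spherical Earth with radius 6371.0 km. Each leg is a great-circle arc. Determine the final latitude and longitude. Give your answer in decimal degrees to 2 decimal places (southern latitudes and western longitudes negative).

latitude -27.63°, longitude -60.51°

Apply the spherical direct solution leg by leg, carrying full precision between legs.
Leg 1: from (-37.86°, -54.86°), δ = 2730.1/6371 = 0.428520 rad, θ = 354° → φ = -13.41°, λ = -57.42°.
Leg 2: from (-13.41°, -57.42°), δ = 1613.1/6371 = 0.253194 rad, θ = 191° → φ = -27.63°, λ = -60.51°.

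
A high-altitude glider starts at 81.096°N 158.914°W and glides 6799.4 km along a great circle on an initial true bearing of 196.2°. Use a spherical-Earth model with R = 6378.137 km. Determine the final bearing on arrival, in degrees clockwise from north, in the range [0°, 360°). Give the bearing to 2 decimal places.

final bearing 182.64°

δ = 6799.4/6378.137 = 1.066048 rad (61.0800°).
With φ₁ = 81.096° = 1.415392 rad and θ = 196.2° = 3.424336 rad:
Applying the spherical law of cosines for sides, sin φ₂ = sin φ₁ cos δ + cos φ₁ sin δ cos θ = 0.347661, so φ₂ = 20.344°.
Then Δλ = atan2(-0.037797, 0.140116) = -0.263485 rad, from sin θ sin δ cos φ₁ over cos δ − sin φ₁ sin φ₂.
λ₂ = λ₁ + Δλ = -174.011°.
The forward bearing on arrival equals the back-azimuth from the destination plus 180°.
Back-azimuth from P₂ (20.34°, -174.01°) to P₁ (81.10°, -158.91°), with Δλ' = λ₁ − λ₂ = 15.10°: atan2( sin Δλ' cos φ₁ , cos φ₂ sin φ₁ − sin φ₂ cos φ₁ cos Δλ' ) = 2.64°.
Final bearing = (2.64° + 180°) mod 360° = 182.64°.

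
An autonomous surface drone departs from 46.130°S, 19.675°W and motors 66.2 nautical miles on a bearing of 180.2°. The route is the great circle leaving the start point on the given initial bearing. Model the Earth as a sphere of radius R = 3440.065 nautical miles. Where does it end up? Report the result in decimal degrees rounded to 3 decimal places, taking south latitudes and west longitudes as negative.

latitude -47.233°, longitude -19.681°

The arc subtends δ = 66.2/3440.065 = 0.019244 rad at the centre.
Start latitude φ₁ = -0.805120 rad; initial bearing θ = 3.145083 rad.
sin φ₂ = sin φ₁ cos δ + cos φ₁ sin δ cos θ = (-0.720914)(0.999815) + (0.693024)(0.019243)(-0.999994) = -0.734116
φ₂ = asin(-0.734116) = -0.824364 rad = -47.233°.
Δλ = atan2( sin θ sin δ cos φ₁ , cos δ − sin φ₁ sin φ₂ ) = atan2(-0.000047, 0.470580) = -0.000099 rad = -0.006°.
λ₂ = -19.675° + -0.006° = -19.681°.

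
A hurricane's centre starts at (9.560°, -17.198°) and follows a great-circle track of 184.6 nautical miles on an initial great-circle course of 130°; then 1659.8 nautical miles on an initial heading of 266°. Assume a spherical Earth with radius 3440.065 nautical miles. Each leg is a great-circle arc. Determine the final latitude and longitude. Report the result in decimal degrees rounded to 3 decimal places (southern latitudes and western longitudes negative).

Apply the spherical direct solution leg by leg, carrying full precision between legs.
Leg 1: from (9.560°, -17.198°), δ = 184.6/3440.065 = 0.053662 rad, θ = 130° → φ = 7.576°, λ = -14.822°.
Leg 2: from (7.576°, -14.822°), δ = 1659.8/3440.065 = 0.482491 rad, θ = 266° → φ = 4.859°, λ = -42.502°.

latitude 4.859°, longitude -42.502°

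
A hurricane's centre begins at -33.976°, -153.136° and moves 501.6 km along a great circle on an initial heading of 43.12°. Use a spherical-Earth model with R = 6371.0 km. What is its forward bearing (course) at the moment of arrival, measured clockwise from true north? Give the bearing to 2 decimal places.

final bearing 41.20°

Central angle δ = d/R = 0.078732 rad.
With φ₁ = -33.976° = -0.592993 rad and θ = 43.12° = 0.752586 rad:
Destination latitude: φ₂ = arcsin( sin φ₁ cos δ + cos φ₁ sin δ cos θ ) = arcsin(-0.509507) = -30.631°.
For the longitude increment, Δλ = atan2( sin θ sin δ cos φ₁, cos δ − sin φ₁ sin φ₂ ) = atan2(0.044582, 0.712167) = 3.582°.
λ₂ = λ₁ + Δλ = -149.554°.
The forward bearing on arrival equals the back-azimuth from the destination plus 180°.
Back-azimuth from P₂ (-30.63°, -149.55°) to P₁ (-33.98°, -153.14°), with Δλ' = λ₁ − λ₂ = -3.58°: atan2( sin Δλ' cos φ₁ , cos φ₂ sin φ₁ − sin φ₂ cos φ₁ cos Δλ' ) = 221.20°.
Final bearing = (221.20° + 180°) mod 360° = 41.20°.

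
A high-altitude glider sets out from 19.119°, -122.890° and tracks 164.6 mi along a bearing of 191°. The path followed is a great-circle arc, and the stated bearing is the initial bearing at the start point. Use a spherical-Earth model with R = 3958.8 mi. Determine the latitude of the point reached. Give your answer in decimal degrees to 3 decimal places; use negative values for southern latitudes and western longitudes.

latitude 16.780°

The arc subtends δ = 164.6/3958.8 = 0.041578 rad at the centre.
Converting: φ₁ = 0.333689 rad, θ = 3.333579 rad.
Applying the spherical law of cosines for sides, sin φ₂ = sin φ₁ cos δ + cos φ₁ sin δ cos θ = 0.288696, so φ₂ = 16.780°.
Δλ = atan2( sin θ sin δ cos φ₁ , cos δ − sin φ₁ sin φ₂ ) = atan2(-0.007494, 0.904579) = -0.008284 rad = -0.475°.
λ₂ = -122.890° + -0.475° = -123.365°.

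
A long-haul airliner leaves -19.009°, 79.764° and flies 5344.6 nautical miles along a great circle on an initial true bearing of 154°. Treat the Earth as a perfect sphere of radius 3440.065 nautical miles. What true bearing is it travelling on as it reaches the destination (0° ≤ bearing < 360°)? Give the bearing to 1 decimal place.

δ = 5344.6/3440.065 = 1.553633 rad (89.0166°).
Converting: φ₁ = -0.331770 rad, θ = 2.687807 rad.
sin φ₂ = sin φ₁ cos δ + cos φ₁ sin δ cos θ = (-0.325717)(0.017162) + (0.945467)(0.999853)(-0.898794) = -0.855245
φ₂ = asin(-0.855245) = -1.026024 rad = -58.787°.
Δλ = atan2( sin θ sin δ cos φ₁ , cos δ − sin φ₁ sin φ₂ ) = atan2(0.414405, -0.261406) = 2.133554 rad = 122.244°.
λ₂ = 79.764° + 122.244° = 202.008°, normalized to (−180°, 180°] → -157.992°.
The forward bearing on arrival equals the back-azimuth from the destination plus 180°.
Back-azimuth from P₂ (-58.8°, -158.0°) to P₁ (-19.0°, 79.8°), with Δλ' = λ₁ − λ₂ = 237.8°: atan2( sin Δλ' cos φ₁ , cos φ₂ sin φ₁ − sin φ₂ cos φ₁ cos Δλ' ) = 233.1°.
Final bearing = (233.1° + 180°) mod 360° = 53.1°.

final bearing 53.1°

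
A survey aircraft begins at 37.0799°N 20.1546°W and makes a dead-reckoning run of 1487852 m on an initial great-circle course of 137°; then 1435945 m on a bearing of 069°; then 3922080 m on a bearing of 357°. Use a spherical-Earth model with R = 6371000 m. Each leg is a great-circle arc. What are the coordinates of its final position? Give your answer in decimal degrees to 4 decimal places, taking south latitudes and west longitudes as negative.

Apply the spherical direct solution leg by leg, carrying full precision between legs.
Leg 1: from (37.0799°, -20.1546°), δ = 1487852/6371000 = 0.233535 rad, θ = 137° → φ = 26.8423°, λ = -9.9662°.
Leg 2: from (26.8423°, -9.9662°), δ = 1435945/6371000 = 0.225388 rad, θ = 69° → φ = 30.7688°, λ = 4.0869°.
Leg 3: from (30.7688°, 4.0869°), δ = 3922080/6371000 = 0.615615 rad, θ = 357° → φ = 65.9452°, λ = -0.1652°.

latitude 65.9452°, longitude -0.1652°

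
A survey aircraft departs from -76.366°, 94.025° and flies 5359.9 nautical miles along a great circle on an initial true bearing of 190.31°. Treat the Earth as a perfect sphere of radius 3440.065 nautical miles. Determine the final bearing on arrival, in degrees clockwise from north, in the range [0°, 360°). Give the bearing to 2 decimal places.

δ = 5359.9/3440.065 = 1.558081 rad (89.2715°).
Start latitude φ₁ = -1.332838 rad; initial bearing θ = 3.321536 rad.
Applying the spherical law of cosines for sides, sin φ₂ = sin φ₁ cos δ + cos φ₁ sin δ cos θ = -0.244251, so φ₂ = -14.138°.
Δλ = atan2( sin θ sin δ cos φ₁ , cos δ − sin φ₁ sin φ₂ ) = atan2(-0.042184, -0.224653) = -2.955980 rad = -169.365°.
λ₂ = 94.025° + -169.365° = -75.340°.
The forward bearing on arrival equals the back-azimuth from the destination plus 180°.
Back-azimuth from P₂ (-14.14°, -75.34°) to P₁ (-76.37°, 94.03°), with Δλ' = λ₁ − λ₂ = 169.37°: atan2( sin Δλ' cos φ₁ , cos φ₂ sin φ₁ − sin φ₂ cos φ₁ cos Δλ' ) = 177.51°.
Final bearing = (177.51° + 180°) mod 360° = 357.51°.

final bearing 357.51°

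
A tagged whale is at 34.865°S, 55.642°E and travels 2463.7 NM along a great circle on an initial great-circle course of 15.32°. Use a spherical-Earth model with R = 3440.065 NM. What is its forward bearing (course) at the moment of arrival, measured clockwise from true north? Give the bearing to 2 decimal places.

final bearing 12.57°

Central angle δ = d/R = 0.716178 rad.
Start latitude φ₁ = -0.608509 rad; initial bearing θ = 0.267384 rad.
Destination latitude: φ₂ = arcsin( sin φ₁ cos δ + cos φ₁ sin δ cos θ ) = arcsin(0.088320) = 5.067°.
For the longitude increment, Δλ = atan2( sin θ sin δ cos φ₁, cos δ − sin φ₁ sin φ₂ ) = atan2(0.142320, 0.804808) = 10.028°.
Hence λ₂ = 55.642° + 10.028° = 65.670°.
The forward bearing on arrival equals the back-azimuth from the destination plus 180°.
Back-azimuth from P₂ (5.07°, 65.67°) to P₁ (-34.87°, 55.64°), with Δλ' = λ₁ − λ₂ = -10.03°: atan2( sin Δλ' cos φ₁ , cos φ₂ sin φ₁ − sin φ₂ cos φ₁ cos Δλ' ) = 192.57°.
Final bearing = (192.57° + 180°) mod 360° = 12.57°.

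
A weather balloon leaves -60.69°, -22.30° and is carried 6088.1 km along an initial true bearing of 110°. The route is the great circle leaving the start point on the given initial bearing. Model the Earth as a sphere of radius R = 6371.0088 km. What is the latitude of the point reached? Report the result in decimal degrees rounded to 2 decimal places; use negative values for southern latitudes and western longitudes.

latitude -39.79°

Angular distance δ = d/R = 6088.1 / 6371.0088 = 0.955594 rad.
Start latitude φ₁ = -1.059240 rad; initial bearing θ = 1.919862 rad.
sin φ₂ = sin φ₁ cos δ + cos φ₁ sin δ cos θ = (-0.871984)(0.577123) + (0.489535)(0.816657)(-0.342020) = -0.639976
φ₂ = asin(-0.639976) = -0.694467 rad = -39.79°.
For the longitude increment, Δλ = atan2( sin θ sin δ cos φ₁, cos δ − sin φ₁ sin φ₂ ) = atan2(0.375672, 0.019075) = 87.09°.
λ₂ = λ₁ + Δλ = 64.79°.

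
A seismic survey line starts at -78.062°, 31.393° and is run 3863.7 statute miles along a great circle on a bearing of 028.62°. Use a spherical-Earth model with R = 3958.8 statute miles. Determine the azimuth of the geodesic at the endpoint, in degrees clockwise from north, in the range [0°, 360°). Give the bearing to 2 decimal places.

The arc subtends δ = 3863.7/3958.8 = 0.975978 rad at the centre.
With φ₁ = -78.062° = -1.362439 rad and θ = 28.62° = 0.499513 rad:
Applying the spherical law of cosines for sides, sin φ₂ = sin φ₁ cos δ + cos φ₁ sin δ cos θ = -0.397846, so φ₂ = -23.444°.
Δλ = atan2( sin θ sin δ cos φ₁ , cos δ − sin φ₁ sin φ₂ ) = atan2(0.082065, 0.171117) = 0.447182 rad = 25.622°.
Hence λ₂ = 31.393° + 25.622° = 57.015°.
The forward bearing on arrival equals the back-azimuth from the destination plus 180°.
Back-azimuth from P₂ (-23.44°, 57.01°) to P₁ (-78.06°, 31.39°), with Δλ' = λ₁ − λ₂ = -25.62°: atan2( sin Δλ' cos φ₁ , cos φ₂ sin φ₁ − sin φ₂ cos φ₁ cos Δλ' ) = 186.20°.
Final bearing = (186.20° + 180°) mod 360° = 6.20°.

final bearing 6.20°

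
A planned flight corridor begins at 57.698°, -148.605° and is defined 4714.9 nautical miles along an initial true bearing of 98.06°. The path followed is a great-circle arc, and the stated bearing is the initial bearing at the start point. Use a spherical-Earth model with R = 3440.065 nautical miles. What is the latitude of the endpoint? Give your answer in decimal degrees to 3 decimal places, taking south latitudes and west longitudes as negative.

latitude 5.432°

Central angle δ = d/R = 1.370585 rad.
With φ₁ = 57.698° = 1.007020 rad and θ = 98.06° = 1.711470 rad:
Applying the spherical law of cosines for sides, sin φ₂ = sin φ₁ cos δ + cos φ₁ sin δ cos θ = 0.094670, so φ₂ = 5.432°.
Then Δλ = atan2(0.518534, 0.118857) = 1.345471 rad, from sin θ sin δ cos φ₁ over cos δ − sin φ₁ sin φ₂.
Hence λ₂ = -148.605° + 77.090° = -71.515°.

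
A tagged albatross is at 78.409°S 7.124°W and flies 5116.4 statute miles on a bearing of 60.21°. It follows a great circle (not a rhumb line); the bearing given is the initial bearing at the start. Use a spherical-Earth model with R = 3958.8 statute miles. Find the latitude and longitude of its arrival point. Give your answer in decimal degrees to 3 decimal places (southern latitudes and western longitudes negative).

The arc subtends δ = 5116.4/3958.8 = 1.292412 rad at the centre.
Start latitude φ₁ = -1.368495 rad; initial bearing θ = 1.050863 rad.
Destination latitude: φ₂ = arcsin( sin φ₁ cos δ + cos φ₁ sin δ cos θ ) = arcsin(-0.173218) = -9.975°.
Then Δλ = atan2(0.167659, 0.105117) = 1.010783 rad, from sin θ sin δ cos φ₁ over cos δ − sin φ₁ sin φ₂.
λ₂ = -7.124° + 57.914° = 50.790°.

latitude -9.975°, longitude 50.790°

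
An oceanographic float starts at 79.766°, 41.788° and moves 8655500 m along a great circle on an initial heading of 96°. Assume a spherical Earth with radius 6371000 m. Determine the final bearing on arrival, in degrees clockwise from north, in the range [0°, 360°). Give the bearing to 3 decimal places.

final bearing 169.634°

Central angle δ = d/R = 1.358578 rad.
Start latitude φ₁ = 1.392179 rad; initial bearing θ = 1.675516 rad.
sin φ₂ = sin φ₁ cos δ + cos φ₁ sin δ cos θ = (0.984090)(0.210629) + (0.177669)(0.977566)(-0.104528) = 0.189123
φ₂ = asin(0.189123) = 0.190269 rad = 10.902°.
For the longitude increment, Δλ = atan2( sin θ sin δ cos φ₁, cos δ − sin φ₁ sin φ₂ ) = atan2(0.172731, 0.024515) = 81.922°.
λ₂ = 41.788° + 81.922° = 123.710°.
The forward bearing on arrival equals the back-azimuth from the destination plus 180°.
Back-azimuth from P₂ (10.902°, 123.710°) to P₁ (79.766°, 41.788°), with Δλ' = λ₁ − λ₂ = -81.922°: atan2( sin Δλ' cos φ₁ , cos φ₂ sin φ₁ − sin φ₂ cos φ₁ cos Δλ' ) = 349.634°.
Final bearing = (349.634° + 180°) mod 360° = 169.634°.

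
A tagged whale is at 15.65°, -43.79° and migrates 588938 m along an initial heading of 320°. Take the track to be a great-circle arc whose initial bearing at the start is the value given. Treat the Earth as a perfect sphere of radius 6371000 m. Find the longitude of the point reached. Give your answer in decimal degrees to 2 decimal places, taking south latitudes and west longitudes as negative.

Central angle δ = d/R = 0.092440 rad.
With φ₁ = 15.65° = 0.273144 rad and θ = 320° = 5.585054 rad:
Applying the spherical law of cosines for sides, sin φ₂ = sin φ₁ cos δ + cos φ₁ sin δ cos θ = 0.336700, so φ₂ = 19.68°.
Δλ = atan2( sin θ sin δ cos φ₁ , cos δ − sin φ₁ sin φ₂ ) = atan2(-0.057135, 0.904902) = -0.063056 rad = -3.61°.
λ₂ = λ₁ + Δλ = -47.40°.

longitude -47.40°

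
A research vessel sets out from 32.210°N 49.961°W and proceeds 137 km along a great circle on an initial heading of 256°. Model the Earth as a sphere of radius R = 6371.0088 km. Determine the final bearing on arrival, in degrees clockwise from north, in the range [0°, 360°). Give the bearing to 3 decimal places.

δ = 137/6371.0088 = 0.021504 rad (1.2321°).
Converting: φ₁ = 0.562171 rad, θ = 4.468043 rad.
Applying the spherical law of cosines for sides, sin φ₂ = sin φ₁ cos δ + cos φ₁ sin δ cos θ = 0.528499, so φ₂ = 31.904°.
Δλ = atan2( sin θ sin δ cos φ₁ , cos δ − sin φ₁ sin φ₂ ) = atan2(-0.017652, 0.718066) = -0.024578 rad = -1.408°.
λ₂ = λ₁ + Δλ = -51.369°.
The forward bearing on arrival equals the back-azimuth from the destination plus 180°.
Back-azimuth from P₂ (31.904°, -51.369°) to P₁ (32.210°, -49.961°), with Δλ' = λ₁ − λ₂ = 1.408°: atan2( sin Δλ' cos φ₁ , cos φ₂ sin φ₁ − sin φ₂ cos φ₁ cos Δλ' ) = 75.253°.
Final bearing = (75.253° + 180°) mod 360° = 255.253°.

final bearing 255.253°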